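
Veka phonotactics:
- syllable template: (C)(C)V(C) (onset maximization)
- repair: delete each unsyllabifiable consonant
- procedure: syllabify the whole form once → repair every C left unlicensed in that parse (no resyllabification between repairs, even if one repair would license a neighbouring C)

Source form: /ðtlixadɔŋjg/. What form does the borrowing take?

Under (C)(C)V(C), the unsyllabifiable consonants are /ð/, /j/, /g/ (at most one coda consonant is licensed; onsets may contain at most 2 consonants).
Deletion applies to /ð/, /j/, /g/.

tlixadɔŋ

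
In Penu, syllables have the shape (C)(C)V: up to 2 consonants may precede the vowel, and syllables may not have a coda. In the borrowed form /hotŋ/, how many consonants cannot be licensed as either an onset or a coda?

The consonants /t/, /ŋ/ cannot be parsed into a legal (C)(C)V syllable (no codas are permitted; onsets may contain at most 2 consonants).

2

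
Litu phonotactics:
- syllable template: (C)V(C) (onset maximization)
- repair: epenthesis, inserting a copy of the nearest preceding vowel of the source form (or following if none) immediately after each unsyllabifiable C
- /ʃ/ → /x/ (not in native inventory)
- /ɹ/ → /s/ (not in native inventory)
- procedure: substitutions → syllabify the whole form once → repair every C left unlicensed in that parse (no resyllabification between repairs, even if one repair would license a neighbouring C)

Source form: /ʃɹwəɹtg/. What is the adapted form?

xəsəwəstəgə

Substitution: /ʃ/ → /x/, /ɹ/ → /s/, giving /xswəstg/.
Under (C)V(C), the unsyllabifiable consonants are /x/, /s/, /t/, /g/ (at most one coda consonant is licensed; onsets are limited to one consonant).
Each unlicensed consonant becomes the onset of a new syllable: /x/ → /xə/, /s/ → /sə/, /t/ → /tə/, /g/ → /gə/.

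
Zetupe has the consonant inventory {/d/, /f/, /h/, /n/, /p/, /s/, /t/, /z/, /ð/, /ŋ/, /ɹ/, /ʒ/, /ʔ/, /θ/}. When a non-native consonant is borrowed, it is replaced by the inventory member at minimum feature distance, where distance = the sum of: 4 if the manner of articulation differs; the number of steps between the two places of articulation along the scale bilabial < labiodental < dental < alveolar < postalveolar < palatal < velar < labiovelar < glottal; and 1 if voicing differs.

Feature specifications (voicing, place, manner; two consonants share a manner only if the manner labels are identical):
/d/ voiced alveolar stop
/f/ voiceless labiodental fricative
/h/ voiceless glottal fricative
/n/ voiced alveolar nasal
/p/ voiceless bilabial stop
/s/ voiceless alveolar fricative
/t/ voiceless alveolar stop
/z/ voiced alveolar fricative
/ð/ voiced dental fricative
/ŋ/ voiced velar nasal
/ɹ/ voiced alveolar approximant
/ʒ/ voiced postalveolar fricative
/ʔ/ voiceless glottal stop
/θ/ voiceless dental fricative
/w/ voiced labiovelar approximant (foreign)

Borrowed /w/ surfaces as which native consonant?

/ɹ/ is closest: same manner (approximant), place distance 4 (labiovelar→alveolar), same voicing; total 4. Next closest is /ŋ/ at distance 5.

ɹ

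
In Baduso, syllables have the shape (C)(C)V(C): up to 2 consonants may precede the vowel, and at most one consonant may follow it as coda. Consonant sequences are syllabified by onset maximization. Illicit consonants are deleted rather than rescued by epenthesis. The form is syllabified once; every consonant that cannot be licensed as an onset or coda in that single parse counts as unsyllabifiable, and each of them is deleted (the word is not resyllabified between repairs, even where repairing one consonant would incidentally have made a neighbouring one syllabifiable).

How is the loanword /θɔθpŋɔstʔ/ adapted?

The consonants /t/, /ʔ/ cannot be parsed into a legal (C)(C)V(C) syllable (at most one coda consonant is licensed; onsets may contain at most 2 consonants).
Each unlicensed consonant is deleted: /t/, /ʔ/.

θɔθpŋɔs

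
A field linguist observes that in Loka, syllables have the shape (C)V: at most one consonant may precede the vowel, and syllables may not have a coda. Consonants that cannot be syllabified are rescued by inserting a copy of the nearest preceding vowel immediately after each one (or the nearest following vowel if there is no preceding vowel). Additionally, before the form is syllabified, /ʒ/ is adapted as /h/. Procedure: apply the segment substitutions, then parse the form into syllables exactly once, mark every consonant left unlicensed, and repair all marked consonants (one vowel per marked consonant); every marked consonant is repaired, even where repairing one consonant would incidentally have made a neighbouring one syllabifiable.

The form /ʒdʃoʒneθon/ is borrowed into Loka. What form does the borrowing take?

Substitution: /ʒ/ → /h/, giving /hdʃohneθon/.
Syllabifying with onset maximization leaves /h/, /d/, /h/, /n/ stranded (no codas are permitted; onsets are limited to one consonant).
Inserting the epenthetic vowel yields /h/ → /ho/, /d/ → /do/, /h/ → /ho/, /n/ → /no/.

hodoʃohoneθono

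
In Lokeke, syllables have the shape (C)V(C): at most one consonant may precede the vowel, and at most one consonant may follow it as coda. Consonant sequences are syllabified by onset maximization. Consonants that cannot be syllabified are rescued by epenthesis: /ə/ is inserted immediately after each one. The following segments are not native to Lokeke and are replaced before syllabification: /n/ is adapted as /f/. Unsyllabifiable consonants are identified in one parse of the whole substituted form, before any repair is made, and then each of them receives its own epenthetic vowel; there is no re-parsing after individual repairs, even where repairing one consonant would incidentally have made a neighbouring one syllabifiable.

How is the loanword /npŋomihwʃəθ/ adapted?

fəpəŋomihwəʃəθ

Substitution: /n/ → /f/, giving /fpŋomihwʃəθ/.
Syllabifying with onset maximization leaves /f/, /p/, /w/ stranded (at most one coda consonant is licensed; onsets are limited to one consonant).
Inserting the epenthetic vowel yields /f/ → /fə/, /p/ → /pə/, /w/ → /wə/.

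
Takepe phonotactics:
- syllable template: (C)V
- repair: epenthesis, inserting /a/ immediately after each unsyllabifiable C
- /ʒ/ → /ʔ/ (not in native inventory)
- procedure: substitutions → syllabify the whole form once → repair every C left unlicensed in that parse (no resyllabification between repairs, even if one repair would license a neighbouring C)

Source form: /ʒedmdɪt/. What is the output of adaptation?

ʔedamadɪta

Substitution: /ʒ/ → /ʔ/, giving /ʔedmdɪt/.
The consonants /d/, /m/, /t/ cannot be parsed into a legal (C)V syllable (no codas are permitted; onsets are limited to one consonant).
Epenthesis after each stranded consonant: /d/ → /da/, /m/ → /ma/, /t/ → /ta/.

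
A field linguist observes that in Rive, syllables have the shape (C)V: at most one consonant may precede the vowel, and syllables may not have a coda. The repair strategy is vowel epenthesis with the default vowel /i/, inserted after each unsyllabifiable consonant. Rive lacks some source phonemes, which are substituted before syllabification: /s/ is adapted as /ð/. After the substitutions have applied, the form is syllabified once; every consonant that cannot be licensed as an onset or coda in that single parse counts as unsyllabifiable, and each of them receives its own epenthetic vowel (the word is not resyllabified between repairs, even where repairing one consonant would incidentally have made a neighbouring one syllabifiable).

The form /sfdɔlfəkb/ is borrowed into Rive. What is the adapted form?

Substitution: /s/ → /ð/, giving /ðfdɔlfəkb/.
Syllabifying with onset maximization leaves /ð/, /f/, /l/, /k/, /b/ stranded (no codas are permitted; onsets are limited to one consonant).
Epenthesis after each stranded consonant: /ð/ → /ði/, /f/ → /fi/, /l/ → /li/, /k/ → /ki/, /b/ → /bi/.

ðifidɔlifəkibi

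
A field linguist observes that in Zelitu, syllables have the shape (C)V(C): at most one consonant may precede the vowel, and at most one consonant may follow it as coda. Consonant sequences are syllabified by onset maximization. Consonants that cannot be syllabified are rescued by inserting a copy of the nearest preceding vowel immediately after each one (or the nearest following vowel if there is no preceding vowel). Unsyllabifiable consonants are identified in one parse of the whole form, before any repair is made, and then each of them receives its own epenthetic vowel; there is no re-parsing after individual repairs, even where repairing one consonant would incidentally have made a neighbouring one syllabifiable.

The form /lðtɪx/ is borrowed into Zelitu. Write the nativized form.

lɪðɪtɪx

Under (C)V(C), the unsyllabifiable consonants are /l/, /ð/ (at most one coda consonant is licensed; onsets are limited to one consonant).
Inserting the epenthetic vowel yields /l/ → /lɪ/, /ð/ → /ðɪ/.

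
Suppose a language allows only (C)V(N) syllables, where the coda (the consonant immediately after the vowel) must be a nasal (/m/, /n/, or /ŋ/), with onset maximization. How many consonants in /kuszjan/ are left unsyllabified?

Syllabifying with onset maximization leaves /s/, /z/ stranded (only a nasal (/m/, /n/, or /ŋ/) is licensed in coda position; onsets are limited to one consonant).

2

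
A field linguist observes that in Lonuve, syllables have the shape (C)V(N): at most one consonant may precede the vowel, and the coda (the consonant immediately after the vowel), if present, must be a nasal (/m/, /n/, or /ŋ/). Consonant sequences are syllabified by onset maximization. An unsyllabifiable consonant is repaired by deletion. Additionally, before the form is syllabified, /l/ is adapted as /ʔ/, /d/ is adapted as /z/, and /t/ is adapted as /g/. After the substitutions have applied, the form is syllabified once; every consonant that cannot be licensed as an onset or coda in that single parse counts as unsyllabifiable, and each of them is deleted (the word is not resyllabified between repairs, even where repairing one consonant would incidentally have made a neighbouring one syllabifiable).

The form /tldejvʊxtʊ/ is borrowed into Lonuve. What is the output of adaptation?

zevʊgʊ

Substitution: /t/ → /g/, /l/ → /ʔ/, /d/ → /z/, giving /gʔzejvʊxgʊ/.
Under (C)V(N), the unsyllabifiable consonants are /g/, /ʔ/, /j/, /x/ (only a nasal (/m/, /n/, or /ŋ/) is licensed in coda position; onsets are limited to one consonant).
Deletion applies to /g/, /ʔ/, /j/, /x/.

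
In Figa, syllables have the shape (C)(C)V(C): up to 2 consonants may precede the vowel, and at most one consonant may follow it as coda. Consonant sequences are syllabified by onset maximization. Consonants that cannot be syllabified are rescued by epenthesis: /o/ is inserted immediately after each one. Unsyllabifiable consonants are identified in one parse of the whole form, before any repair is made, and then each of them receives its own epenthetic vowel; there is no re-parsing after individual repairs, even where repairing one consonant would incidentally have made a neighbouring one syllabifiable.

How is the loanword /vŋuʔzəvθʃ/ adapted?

Syllabifying with onset maximization leaves /θ/, /ʃ/ stranded (at most one coda consonant is licensed; onsets may contain at most 2 consonants).
Epenthesis after each stranded consonant: /θ/ → /θo/, /ʃ/ → /ʃo/.

vŋuʔzəvθoʃo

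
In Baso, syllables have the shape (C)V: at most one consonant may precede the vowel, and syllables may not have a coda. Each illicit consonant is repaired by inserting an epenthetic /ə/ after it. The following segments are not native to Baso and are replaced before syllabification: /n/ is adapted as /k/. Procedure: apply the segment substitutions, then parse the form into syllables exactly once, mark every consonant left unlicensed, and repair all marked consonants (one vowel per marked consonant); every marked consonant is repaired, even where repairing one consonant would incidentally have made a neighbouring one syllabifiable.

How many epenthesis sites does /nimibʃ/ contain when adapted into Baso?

After substitution the input is /kimibʃ/.
The unsyllabifiable consonants are /b/, /ʃ/; each receives one epenthetic vowel.

2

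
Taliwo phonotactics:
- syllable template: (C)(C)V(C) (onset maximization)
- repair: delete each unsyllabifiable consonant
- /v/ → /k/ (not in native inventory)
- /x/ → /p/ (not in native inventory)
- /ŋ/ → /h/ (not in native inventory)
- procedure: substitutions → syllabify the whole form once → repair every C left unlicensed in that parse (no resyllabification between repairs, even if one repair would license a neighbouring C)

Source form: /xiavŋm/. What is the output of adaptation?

Substitution: /x/ → /p/, /v/ → /k/, /ŋ/ → /h/, giving /piakhm/.
Under (C)(C)V(C), the unsyllabifiable consonants are /h/, /m/ (at most one coda consonant is licensed; onsets may contain at most 2 consonants).
Deleting the stranded consonants removes /h/, /m/.

piak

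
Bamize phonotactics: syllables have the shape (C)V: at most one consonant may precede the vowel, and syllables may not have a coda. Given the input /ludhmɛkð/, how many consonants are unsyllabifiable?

The consonants /d/, /h/, /k/, /ð/ cannot be parsed into a legal (C)V syllable (no codas are permitted; onsets are limited to one consonant).

4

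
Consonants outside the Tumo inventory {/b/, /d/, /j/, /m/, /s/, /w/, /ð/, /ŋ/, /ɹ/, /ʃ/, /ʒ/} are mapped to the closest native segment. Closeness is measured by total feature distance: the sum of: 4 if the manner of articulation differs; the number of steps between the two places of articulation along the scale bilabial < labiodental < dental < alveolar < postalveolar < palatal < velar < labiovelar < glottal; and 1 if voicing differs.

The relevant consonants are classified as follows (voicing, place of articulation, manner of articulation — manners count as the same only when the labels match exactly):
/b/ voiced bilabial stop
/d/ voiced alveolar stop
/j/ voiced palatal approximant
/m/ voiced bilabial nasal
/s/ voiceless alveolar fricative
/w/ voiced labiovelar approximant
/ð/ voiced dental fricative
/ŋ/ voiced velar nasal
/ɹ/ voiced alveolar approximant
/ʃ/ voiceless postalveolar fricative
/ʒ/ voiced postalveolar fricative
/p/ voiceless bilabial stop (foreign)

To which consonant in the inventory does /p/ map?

/b/ is closest: same manner (stop), place distance 0 (bilabial→bilabial), voicing differs (+1); total 1. Next closest is /d/ at distance 4.

b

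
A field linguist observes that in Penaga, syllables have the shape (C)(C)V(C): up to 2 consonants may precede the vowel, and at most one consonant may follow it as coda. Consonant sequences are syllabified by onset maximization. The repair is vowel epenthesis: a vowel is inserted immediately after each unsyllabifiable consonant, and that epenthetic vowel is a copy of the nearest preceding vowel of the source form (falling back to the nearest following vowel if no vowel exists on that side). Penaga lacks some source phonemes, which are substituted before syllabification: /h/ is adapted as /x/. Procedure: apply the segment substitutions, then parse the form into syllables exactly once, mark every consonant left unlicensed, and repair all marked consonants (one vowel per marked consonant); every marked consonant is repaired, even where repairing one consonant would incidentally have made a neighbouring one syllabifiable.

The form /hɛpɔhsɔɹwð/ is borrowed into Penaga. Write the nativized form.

Substitution: /h/ → /x/, giving /xɛpɔxsɔɹwð/.
The consonants /w/, /ð/ cannot be parsed into a legal (C)(C)V(C) syllable (at most one coda consonant is licensed; onsets may contain at most 2 consonants).
Epenthesis after each stranded consonant: /w/ → /wɔ/, /ð/ → /ðɔ/.

xɛpɔxsɔɹwɔðɔ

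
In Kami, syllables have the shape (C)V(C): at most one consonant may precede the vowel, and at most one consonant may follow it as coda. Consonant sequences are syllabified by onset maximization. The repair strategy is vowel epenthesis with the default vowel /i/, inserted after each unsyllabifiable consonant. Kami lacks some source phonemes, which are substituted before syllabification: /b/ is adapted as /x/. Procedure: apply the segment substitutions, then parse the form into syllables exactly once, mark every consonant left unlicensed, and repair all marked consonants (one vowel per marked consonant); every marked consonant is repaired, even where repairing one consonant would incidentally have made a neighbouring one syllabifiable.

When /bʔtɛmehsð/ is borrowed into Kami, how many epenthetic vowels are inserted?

4

After substitution the input is /xʔtɛmehsð/.
The unsyllabifiable consonants are /x/, /ʔ/, /s/, /ð/; each receives one epenthetic vowel.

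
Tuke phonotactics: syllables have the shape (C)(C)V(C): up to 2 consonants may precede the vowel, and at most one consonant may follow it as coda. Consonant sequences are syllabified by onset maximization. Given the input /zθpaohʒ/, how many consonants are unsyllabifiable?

Under (C)(C)V(C), the unsyllabifiable consonants are /z/, /ʒ/ (at most one coda consonant is licensed; onsets may contain at most 2 consonants).

2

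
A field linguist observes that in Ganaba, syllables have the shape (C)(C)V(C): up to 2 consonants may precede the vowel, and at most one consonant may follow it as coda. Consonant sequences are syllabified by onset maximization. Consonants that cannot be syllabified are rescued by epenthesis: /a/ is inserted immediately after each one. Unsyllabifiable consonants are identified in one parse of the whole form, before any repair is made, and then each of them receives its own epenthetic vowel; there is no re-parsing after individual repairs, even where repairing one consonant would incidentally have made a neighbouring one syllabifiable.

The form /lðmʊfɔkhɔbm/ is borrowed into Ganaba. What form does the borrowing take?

laðmʊfɔkhɔbma

The consonants /l/, /m/ cannot be parsed into a legal (C)(C)V(C) syllable (at most one coda consonant is licensed; onsets may contain at most 2 consonants).
Epenthesis after each stranded consonant: /l/ → /la/, /m/ → /ma/.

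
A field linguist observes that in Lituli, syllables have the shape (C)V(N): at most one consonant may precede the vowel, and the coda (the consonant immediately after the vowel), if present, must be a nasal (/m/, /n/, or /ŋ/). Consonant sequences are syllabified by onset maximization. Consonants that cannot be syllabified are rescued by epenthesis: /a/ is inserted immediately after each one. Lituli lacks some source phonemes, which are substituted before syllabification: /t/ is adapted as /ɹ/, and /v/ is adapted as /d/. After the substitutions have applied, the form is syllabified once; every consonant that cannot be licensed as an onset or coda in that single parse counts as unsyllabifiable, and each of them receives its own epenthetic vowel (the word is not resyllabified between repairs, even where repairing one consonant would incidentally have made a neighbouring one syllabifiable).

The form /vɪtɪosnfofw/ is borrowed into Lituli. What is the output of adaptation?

dɪɹɪosanafofawa

Substitution: /v/ → /d/, /t/ → /ɹ/, giving /dɪɹɪosnfofw/.
Syllabifying with onset maximization leaves /s/, /n/, /f/, /w/ stranded (only a nasal (/m/, /n/, or /ŋ/) is licensed in coda position; onsets are limited to one consonant).
Inserting the epenthetic vowel yields /s/ → /sa/, /n/ → /na/, /f/ → /fa/, /w/ → /wa/.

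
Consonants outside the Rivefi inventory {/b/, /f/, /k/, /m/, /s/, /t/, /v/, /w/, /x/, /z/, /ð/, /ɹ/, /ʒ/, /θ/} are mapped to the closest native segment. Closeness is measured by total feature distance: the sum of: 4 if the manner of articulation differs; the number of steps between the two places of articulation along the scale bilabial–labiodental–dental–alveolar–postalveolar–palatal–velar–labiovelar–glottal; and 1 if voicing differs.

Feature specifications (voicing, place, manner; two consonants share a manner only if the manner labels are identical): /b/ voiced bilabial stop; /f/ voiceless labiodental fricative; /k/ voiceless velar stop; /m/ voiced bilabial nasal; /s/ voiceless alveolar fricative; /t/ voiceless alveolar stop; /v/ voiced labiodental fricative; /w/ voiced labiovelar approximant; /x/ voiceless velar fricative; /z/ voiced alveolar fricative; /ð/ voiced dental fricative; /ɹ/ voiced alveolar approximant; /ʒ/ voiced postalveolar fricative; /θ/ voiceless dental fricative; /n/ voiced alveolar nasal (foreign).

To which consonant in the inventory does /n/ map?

m

/m/ is closest: same manner (nasal), place distance 3 (alveolar→bilabial), same voicing; total 3. Next closest is /z/ at distance 4.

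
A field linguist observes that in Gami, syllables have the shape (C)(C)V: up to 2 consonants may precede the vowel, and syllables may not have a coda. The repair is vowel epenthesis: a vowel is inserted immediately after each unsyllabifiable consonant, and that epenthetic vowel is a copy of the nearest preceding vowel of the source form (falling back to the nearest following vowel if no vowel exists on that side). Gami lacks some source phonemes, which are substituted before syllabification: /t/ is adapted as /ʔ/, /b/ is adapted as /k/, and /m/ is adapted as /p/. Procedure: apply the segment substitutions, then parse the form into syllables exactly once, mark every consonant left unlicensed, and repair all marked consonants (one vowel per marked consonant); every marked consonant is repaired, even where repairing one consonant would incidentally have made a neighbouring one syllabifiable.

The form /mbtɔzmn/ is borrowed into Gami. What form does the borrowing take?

pɔkʔɔzɔpɔnɔ

Substitution: /m/ → /p/, /b/ → /k/, /t/ → /ʔ/, giving /pkʔɔzpn/.
Syllabifying with onset maximization leaves /p/, /z/, /p/, /n/ stranded (no codas are permitted; onsets may contain at most 2 consonants).
Each unlicensed consonant becomes the onset of a new syllable: /p/ → /pɔ/, /z/ → /zɔ/, /p/ → /pɔ/, /n/ → /nɔ/.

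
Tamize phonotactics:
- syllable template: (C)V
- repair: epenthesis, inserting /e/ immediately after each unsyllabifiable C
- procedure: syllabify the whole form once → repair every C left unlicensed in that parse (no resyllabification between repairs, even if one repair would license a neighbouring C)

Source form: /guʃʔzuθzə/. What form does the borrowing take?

guʃeʔezuθezə

Under (C)V, the unsyllabifiable consonants are /ʃ/, /ʔ/, /θ/ (no codas are permitted; onsets are limited to one consonant).
Epenthesis after each stranded consonant: /ʃ/ → /ʃe/, /ʔ/ → /ʔe/, /θ/ → /θe/.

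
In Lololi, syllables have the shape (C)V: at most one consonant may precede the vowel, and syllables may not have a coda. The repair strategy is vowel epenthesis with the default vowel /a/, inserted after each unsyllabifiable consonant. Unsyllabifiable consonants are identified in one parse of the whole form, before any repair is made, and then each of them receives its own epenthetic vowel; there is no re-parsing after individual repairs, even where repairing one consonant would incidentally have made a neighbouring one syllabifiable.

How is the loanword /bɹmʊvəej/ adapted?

baɹamʊvəeja

Syllabifying with onset maximization leaves /b/, /ɹ/, /j/ stranded (no codas are permitted; onsets are limited to one consonant).
Inserting the epenthetic vowel yields /b/ → /ba/, /ɹ/ → /ɹa/, /j/ → /ja/.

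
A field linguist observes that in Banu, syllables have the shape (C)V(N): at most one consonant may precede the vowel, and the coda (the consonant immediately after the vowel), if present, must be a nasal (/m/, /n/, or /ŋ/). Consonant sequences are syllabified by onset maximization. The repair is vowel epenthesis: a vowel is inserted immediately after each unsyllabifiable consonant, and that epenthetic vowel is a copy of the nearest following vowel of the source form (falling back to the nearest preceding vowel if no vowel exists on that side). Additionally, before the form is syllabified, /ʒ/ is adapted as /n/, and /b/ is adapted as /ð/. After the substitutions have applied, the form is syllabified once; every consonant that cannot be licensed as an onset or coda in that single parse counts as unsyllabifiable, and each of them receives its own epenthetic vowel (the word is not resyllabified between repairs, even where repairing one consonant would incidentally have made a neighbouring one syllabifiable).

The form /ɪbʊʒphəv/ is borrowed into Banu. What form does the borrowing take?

Substitution: /b/ → /ð/, /ʒ/ → /n/, giving /ɪðʊnphəv/.
The consonants /p/, /v/ cannot be parsed into a legal (C)V(N) syllable (only a nasal (/m/, /n/, or /ŋ/) is licensed in coda position; onsets are limited to one consonant).
Epenthesis after each stranded consonant: /p/ → /pə/, /v/ → /və/.

ɪðʊnpəhəvə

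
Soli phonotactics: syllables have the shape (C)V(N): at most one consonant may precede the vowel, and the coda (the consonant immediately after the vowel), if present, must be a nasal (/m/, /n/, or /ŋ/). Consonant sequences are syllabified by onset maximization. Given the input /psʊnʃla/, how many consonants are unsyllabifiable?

Under (C)V(N), the unsyllabifiable consonants are /p/, /ʃ/ (only a nasal (/m/, /n/, or /ŋ/) is licensed in coda position; onsets are limited to one consonant).

2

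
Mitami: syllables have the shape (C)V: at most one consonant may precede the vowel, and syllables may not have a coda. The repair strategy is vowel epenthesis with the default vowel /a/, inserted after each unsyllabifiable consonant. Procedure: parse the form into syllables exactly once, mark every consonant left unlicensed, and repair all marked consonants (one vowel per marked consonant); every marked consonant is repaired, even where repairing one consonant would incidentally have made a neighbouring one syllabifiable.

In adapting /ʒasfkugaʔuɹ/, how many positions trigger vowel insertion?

The unsyllabifiable consonants are /s/, /f/, /ɹ/; each receives one epenthetic vowel.

3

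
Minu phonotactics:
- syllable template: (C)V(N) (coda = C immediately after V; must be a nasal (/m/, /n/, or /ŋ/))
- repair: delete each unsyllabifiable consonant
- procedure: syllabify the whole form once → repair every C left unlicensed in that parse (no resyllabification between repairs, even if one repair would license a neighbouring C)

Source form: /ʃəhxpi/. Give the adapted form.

ʃəpi

Syllabifying with onset maximization leaves /h/, /x/ stranded (only a nasal (/m/, /n/, or /ŋ/) is licensed in coda position; onsets are limited to one consonant).
Each unlicensed consonant is deleted: /h/, /x/.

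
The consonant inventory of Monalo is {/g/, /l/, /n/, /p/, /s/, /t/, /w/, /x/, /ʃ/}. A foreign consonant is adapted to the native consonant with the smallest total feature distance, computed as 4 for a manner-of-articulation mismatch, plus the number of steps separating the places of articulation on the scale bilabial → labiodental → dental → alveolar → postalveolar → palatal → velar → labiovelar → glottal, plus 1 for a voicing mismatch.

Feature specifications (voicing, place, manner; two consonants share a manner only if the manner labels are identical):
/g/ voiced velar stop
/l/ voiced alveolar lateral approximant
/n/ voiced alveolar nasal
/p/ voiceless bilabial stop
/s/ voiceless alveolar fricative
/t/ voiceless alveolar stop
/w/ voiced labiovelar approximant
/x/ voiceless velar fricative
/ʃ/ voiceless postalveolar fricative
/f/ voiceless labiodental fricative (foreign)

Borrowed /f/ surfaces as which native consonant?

s

/s/ is closest: same manner (fricative), place distance 2 (labiodental→alveolar), same voicing; total 2. Next closest is /ʃ/ at distance 3.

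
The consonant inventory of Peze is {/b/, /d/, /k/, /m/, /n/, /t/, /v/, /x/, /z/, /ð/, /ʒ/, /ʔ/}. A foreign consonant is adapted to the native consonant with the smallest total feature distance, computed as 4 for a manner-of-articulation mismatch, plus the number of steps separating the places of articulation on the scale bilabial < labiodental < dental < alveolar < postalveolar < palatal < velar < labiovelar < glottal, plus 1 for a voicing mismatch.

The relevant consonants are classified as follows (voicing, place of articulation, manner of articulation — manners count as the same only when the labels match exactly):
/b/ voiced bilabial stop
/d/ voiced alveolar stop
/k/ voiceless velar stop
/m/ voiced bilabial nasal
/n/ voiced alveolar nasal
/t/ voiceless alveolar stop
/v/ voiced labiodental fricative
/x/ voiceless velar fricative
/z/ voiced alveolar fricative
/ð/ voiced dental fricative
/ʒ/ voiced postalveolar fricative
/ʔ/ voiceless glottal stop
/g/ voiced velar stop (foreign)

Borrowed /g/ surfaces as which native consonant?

/k/ is closest: same manner (stop), place distance 0 (velar→velar), voicing differs (+1); total 1. Next closest is /d/ at distance 3.

k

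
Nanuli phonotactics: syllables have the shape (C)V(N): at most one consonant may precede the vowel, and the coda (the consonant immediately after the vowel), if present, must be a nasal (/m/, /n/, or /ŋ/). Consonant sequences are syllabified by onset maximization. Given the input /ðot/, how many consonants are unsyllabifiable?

1

Syllabifying with onset maximization leaves /t/ stranded (only a nasal (/m/, /n/, or /ŋ/) is licensed in coda position; onsets are limited to one consonant).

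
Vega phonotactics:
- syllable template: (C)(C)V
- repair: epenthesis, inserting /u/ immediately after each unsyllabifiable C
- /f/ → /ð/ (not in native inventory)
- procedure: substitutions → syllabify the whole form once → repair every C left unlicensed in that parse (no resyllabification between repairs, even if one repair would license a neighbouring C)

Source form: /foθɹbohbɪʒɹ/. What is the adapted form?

Substitution: /f/ → /ð/, giving /ðoθɹbohbɪʒɹ/.
Under (C)(C)V, the unsyllabifiable consonants are /θ/, /ʒ/, /ɹ/ (no codas are permitted; onsets may contain at most 2 consonants).
Inserting the epenthetic vowel yields /θ/ → /θu/, /ʒ/ → /ʒu/, /ɹ/ → /ɹu/.

ðoθuɹbohbɪʒuɹu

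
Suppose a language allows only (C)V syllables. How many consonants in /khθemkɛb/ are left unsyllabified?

4

Syllabifying with onset maximization leaves /k/, /h/, /m/, /b/ stranded (no codas are permitted; onsets are limited to one consonant).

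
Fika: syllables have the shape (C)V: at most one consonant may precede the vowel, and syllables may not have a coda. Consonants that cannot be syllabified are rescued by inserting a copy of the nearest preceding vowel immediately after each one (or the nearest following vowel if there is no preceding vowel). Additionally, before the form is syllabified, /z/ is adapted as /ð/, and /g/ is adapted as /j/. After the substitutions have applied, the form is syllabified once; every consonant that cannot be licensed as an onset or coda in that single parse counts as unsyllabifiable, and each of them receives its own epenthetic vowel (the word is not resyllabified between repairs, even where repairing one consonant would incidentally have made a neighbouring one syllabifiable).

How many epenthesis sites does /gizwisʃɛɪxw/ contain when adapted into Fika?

4

After substitution the input is /jiðwisʃɛɪxw/.
The unsyllabifiable consonants are /ð/, /s/, /x/, /w/; each receives one epenthetic vowel.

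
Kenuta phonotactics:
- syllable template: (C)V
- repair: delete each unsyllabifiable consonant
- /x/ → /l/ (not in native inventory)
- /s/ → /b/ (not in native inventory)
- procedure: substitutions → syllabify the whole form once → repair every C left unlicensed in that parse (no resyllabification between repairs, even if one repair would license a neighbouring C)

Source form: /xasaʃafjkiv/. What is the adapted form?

Substitution: /x/ → /l/, /s/ → /b/, giving /labaʃafjkiv/.
Under (C)V, the unsyllabifiable consonants are /f/, /j/, /v/ (no codas are permitted; onsets are limited to one consonant).
Deletion applies to /f/, /j/, /v/.

labaʃaki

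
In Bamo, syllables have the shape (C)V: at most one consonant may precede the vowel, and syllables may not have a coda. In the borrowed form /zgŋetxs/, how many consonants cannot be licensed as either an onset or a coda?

5

Syllabifying with onset maximization leaves /z/, /g/, /t/, /x/, /s/ stranded (no codas are permitted; onsets are limited to one consonant).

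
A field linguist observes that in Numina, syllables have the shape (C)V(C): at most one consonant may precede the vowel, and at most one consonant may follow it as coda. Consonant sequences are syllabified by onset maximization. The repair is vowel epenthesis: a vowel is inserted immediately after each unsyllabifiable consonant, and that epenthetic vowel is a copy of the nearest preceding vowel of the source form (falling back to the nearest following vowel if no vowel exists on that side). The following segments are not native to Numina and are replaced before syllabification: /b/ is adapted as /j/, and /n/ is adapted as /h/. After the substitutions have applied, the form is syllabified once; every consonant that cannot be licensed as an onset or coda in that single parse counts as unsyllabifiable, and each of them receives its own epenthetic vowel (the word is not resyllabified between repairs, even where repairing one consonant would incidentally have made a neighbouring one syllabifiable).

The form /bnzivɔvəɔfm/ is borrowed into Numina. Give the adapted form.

jihizivɔvəɔfmɔ

Substitution: /b/ → /j/, /n/ → /h/, giving /jhzivɔvəɔfm/.
Syllabifying with onset maximization leaves /j/, /h/, /m/ stranded (at most one coda consonant is licensed; onsets are limited to one consonant).
Each unlicensed consonant becomes the onset of a new syllable: /j/ → /ji/, /h/ → /hi/, /m/ → /mɔ/.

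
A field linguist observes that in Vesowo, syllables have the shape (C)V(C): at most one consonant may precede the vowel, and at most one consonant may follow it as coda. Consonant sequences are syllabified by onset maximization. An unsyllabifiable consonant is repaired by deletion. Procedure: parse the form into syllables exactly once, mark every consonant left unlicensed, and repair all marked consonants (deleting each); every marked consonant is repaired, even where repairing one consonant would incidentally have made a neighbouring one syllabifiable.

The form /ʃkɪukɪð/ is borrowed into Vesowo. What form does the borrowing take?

Syllabifying with onset maximization leaves /ʃ/ stranded (at most one coda consonant is licensed; onsets are limited to one consonant).
Each unlicensed consonant is deleted: /ʃ/.

kɪukɪð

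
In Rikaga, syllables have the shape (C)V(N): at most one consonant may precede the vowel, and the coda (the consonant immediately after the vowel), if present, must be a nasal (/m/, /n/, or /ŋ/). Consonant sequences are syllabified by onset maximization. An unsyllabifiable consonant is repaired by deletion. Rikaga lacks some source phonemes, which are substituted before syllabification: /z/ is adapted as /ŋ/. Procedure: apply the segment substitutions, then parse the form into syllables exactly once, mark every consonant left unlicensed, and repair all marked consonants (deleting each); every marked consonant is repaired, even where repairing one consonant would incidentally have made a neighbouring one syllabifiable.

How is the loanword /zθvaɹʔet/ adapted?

vaʔe

Substitution: /z/ → /ŋ/, giving /ŋθvaɹʔet/.
Syllabifying with onset maximization leaves /ŋ/, /θ/, /ɹ/, /t/ stranded (only a nasal (/m/, /n/, or /ŋ/) is licensed in coda position; onsets are limited to one consonant).
Deletion applies to /ŋ/, /θ/, /ɹ/, /t/.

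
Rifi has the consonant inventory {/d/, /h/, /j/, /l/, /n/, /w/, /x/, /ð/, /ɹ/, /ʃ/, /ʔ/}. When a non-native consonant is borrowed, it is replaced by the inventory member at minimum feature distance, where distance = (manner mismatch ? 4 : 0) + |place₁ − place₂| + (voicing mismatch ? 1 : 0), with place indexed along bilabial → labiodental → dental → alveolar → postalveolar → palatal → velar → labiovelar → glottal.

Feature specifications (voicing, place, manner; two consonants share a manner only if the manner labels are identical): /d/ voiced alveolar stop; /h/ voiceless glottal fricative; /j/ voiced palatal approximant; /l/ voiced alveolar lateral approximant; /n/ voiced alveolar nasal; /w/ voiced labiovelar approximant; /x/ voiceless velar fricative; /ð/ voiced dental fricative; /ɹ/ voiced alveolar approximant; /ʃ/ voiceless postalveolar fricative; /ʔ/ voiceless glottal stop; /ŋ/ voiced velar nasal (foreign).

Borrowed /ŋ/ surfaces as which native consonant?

n

/n/ is closest: same manner (nasal), place distance 3 (velar→alveolar), same voicing; total 3. Next closest is /j/ at distance 5.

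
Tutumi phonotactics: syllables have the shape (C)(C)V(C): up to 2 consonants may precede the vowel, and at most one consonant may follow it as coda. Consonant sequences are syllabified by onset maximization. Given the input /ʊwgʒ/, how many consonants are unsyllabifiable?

2

The consonants /g/, /ʒ/ cannot be parsed into a legal (C)(C)V(C) syllable (at most one coda consonant is licensed; onsets may contain at most 2 consonants).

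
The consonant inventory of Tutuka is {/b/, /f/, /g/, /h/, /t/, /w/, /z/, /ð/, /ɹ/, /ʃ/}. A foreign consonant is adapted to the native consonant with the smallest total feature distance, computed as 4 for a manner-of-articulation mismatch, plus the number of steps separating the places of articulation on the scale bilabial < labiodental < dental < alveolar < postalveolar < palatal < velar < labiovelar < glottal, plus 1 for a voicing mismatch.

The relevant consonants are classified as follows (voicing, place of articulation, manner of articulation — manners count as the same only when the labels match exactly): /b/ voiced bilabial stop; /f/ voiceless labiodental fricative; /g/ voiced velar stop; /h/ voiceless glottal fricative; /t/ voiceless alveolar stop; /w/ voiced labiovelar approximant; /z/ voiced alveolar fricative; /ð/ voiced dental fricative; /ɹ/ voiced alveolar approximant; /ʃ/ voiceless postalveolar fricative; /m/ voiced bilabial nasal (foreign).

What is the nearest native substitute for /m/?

/b/ is closest: manner differs (nasal→stop, +4), place distance 0 (bilabial→bilabial), same voicing; total 4. Next closest is /f/ at distance 6.

b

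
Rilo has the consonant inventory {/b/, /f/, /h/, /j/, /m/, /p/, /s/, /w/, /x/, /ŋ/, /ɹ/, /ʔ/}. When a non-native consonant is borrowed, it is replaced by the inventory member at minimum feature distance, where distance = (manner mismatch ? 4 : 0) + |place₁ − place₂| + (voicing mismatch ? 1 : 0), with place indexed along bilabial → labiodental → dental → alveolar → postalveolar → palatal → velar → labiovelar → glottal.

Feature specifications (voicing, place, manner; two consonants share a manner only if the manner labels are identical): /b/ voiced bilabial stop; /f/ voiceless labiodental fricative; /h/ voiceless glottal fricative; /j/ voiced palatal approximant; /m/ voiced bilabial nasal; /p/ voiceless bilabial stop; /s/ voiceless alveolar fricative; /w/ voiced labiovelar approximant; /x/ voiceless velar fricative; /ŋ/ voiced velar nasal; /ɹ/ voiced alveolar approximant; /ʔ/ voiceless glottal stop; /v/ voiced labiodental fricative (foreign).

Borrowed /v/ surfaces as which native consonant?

f

/f/ is closest: same manner (fricative), place distance 0 (labiodental→labiodental), voicing differs (+1); total 1. Next closest is /s/ at distance 3.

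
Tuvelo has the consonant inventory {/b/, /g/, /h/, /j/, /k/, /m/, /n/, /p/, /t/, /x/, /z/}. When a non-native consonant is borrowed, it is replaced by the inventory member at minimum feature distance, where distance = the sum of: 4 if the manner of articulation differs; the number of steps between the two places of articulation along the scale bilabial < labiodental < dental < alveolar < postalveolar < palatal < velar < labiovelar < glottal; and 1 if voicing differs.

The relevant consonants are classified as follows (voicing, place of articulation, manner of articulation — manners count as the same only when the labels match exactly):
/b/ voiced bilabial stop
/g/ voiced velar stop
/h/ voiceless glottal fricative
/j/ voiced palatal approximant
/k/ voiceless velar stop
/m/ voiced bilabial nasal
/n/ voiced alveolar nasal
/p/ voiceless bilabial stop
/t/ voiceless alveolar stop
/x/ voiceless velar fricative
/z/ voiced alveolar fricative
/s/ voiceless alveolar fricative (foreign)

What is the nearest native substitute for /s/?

z

/z/ is closest: same manner (fricative), place distance 0 (alveolar→alveolar), voicing differs (+1); total 1. Next closest is /x/ at distance 3.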